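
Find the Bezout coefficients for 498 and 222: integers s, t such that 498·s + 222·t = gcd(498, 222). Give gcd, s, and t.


Euclidean algorithm on (498, 222) — divide until remainder is 0:
  498 = 2 · 222 + 54
  222 = 4 · 54 + 6
  54 = 9 · 6 + 0
gcd(498, 222) = 6.
Track Bezout coefficients alongside the remainders: start with r₀ = 498 = a·1 + b·0 (s = 1, t = 0) and r₁ = 222 = a·0 + b·1 (s = 0, t = 1); each new remainder r_{k+1} = r_{k-1} − q_k·r_k inherits s_{k+1} = s_{k-1} − q_k·s_k, t_{k+1} = t_{k-1} − q_k·t_k, so r_k = a·s_k + b·t_k at every step:
  q = 2: r = 54, s = 1 − 2·0 = 1, t = 0 − 2·1 = -2  (check: 498·1 + 222·(-2) = 54)
  q = 4: r = 6, s = 0 − 4·1 = -4, t = 1 − 4·(-2) = 9  (check: 498·(-4) + 222·9 = 6)
The row with r = 6 (the gcd) gives the Bezout coefficients s = -4, t = 9.
Result: 498 · (-4) + 222 · (9) = 6.

gcd(498, 222) = 6; s = -4, t = 9 (check: 498·(-4) + 222·9 = 6).


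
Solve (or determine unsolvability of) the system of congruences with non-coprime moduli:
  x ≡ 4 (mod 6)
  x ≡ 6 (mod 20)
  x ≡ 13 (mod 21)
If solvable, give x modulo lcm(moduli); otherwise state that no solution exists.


Moduli 6, 20, 21 are not pairwise coprime, so CRT works modulo lcm(m_i) when all pairwise compatibility conditions hold.
Pairwise compatibility: gcd(m_i, m_j) must divide a_i - a_j for every pair.
Merge one congruence at a time:
  Start: x ≡ 4 (mod 6).
  Combine with x ≡ 6 (mod 20): gcd(6, 20) = 2; 6 - 4 = 2, which IS divisible by 2, so compatible.
    Write x = 4 + 6·t and substitute into x ≡ 6 (mod 20): 6·t ≡ 6 − 4 = 2 (mod 20).
    Divide the congruence (and modulus) by g = 2: 3·t ≡ 1 (mod 10).
    The inverse of 3 mod 10 is 7 (since 3·7 = 21 = 2·10 + 1), so t ≡ 7·1 = 7 ≡ 7 (mod 10).
    Then x = 4 + 6·7 = 46, valid modulo lcm(6, 20) = 60: x ≡ 46 (mod 60).
  Combine with x ≡ 13 (mod 21): gcd(60, 21) = 3; 13 - 46 = -33, which IS divisible by 3, so compatible.
    Write x = 46 + 60·t and substitute into x ≡ 13 (mod 21): 60·t ≡ 13 − 46 = -33 (mod 21).
    Divide the congruence (and modulus) by g = 3: 20·t ≡ -11 (mod 7).
    Reduce coefficients mod 7: 6·t ≡ 3 (mod 7).
    The inverse of 6 mod 7 is 6 (since 6·6 = 36 = 5·7 + 1), so t ≡ 6·3 = 18 ≡ 4 (mod 7).
    Then x = 46 + 60·4 = 286, valid modulo lcm(60, 21) = 420: x ≡ 286 (mod 420).
Verify: 286 mod 6 = 4, 286 mod 20 = 6, 286 mod 21 = 13.

x ≡ 286 (mod 420).


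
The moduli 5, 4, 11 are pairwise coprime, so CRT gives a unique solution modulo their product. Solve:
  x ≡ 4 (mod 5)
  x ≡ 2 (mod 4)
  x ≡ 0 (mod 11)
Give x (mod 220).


Moduli 5, 4, 11 are pairwise coprime; by CRT there is a unique solution modulo M = 5 · 4 · 11 = 220.
Solve pairwise, accumulating the modulus:
  Start with x ≡ 4 (mod 5).
  Combine with x ≡ 2 (mod 4): since gcd(5, 4) = 1, we get a unique residue mod 20.
    Write x = 4 + 5·t and substitute into x ≡ 2 (mod 4): 5·t ≡ 2 − 4 = -2 (mod 4).
    Reduce coefficients mod 4: 1·t ≡ 2 (mod 4).
    So t ≡ 2 (mod 4).
    Then x = 4 + 5·2 = 14, valid modulo lcm(5, 4) = 20: x ≡ 14 (mod 20).
  Combine with x ≡ 0 (mod 11): since gcd(20, 11) = 1, we get a unique residue mod 220.
    Write x = 14 + 20·t and substitute into x ≡ 0 (mod 11): 20·t ≡ 0 − 14 = -14 (mod 11).
    Reduce coefficients mod 11: 9·t ≡ 8 (mod 11).
    The inverse of 9 mod 11 is 5 (since 9·5 = 45 = 4·11 + 1), so t ≡ 5·8 = 40 ≡ 7 (mod 11).
    Then x = 14 + 20·7 = 154, valid modulo lcm(20, 11) = 220: x ≡ 154 (mod 220).
Verify: 154 mod 5 = 4 ✓, 154 mod 4 = 2 ✓, 154 mod 11 = 0 ✓.

x ≡ 154 (mod 220).


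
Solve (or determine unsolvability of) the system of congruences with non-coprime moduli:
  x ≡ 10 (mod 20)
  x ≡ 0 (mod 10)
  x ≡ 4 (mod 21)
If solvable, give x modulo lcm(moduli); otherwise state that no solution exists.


Moduli 20, 10, 21 are not pairwise coprime, so CRT works modulo lcm(m_i) when all pairwise compatibility conditions hold.
Pairwise compatibility: gcd(m_i, m_j) must divide a_i - a_j for every pair.
Merge one congruence at a time:
  Start: x ≡ 10 (mod 20).
  Combine with x ≡ 0 (mod 10): gcd(20, 10) = 10; 0 - 10 = -10, which IS divisible by 10, so compatible.
    Write x = 10 + 20·t and substitute into x ≡ 0 (mod 10): 20·t ≡ 0 − 10 = -10 (mod 10).
    Divide the congruence (and modulus) by g = 10: 2·t ≡ -1 (mod 1).
    Modulo 1 every t works; take t = 0.
    Then x = 10 + 20·0 = 10, valid modulo lcm(20, 10) = 20: x ≡ 10 (mod 20).
  Combine with x ≡ 4 (mod 21): gcd(20, 21) = 1; 4 - 10 = -6, which IS divisible by 1, so compatible.
    Write x = 10 + 20·t and substitute into x ≡ 4 (mod 21): 20·t ≡ 4 − 10 = -6 (mod 21).
    Reduce coefficients mod 21: 20·t ≡ 15 (mod 21).
    The inverse of 20 mod 21 is 20 (since 20·20 = 400 = 19·21 + 1), so t ≡ 20·15 = 300 ≡ 6 (mod 21).
    Then x = 10 + 20·6 = 130, valid modulo lcm(20, 21) = 420: x ≡ 130 (mod 420).
Verify: 130 mod 20 = 10, 130 mod 10 = 0, 130 mod 21 = 4.

x ≡ 130 (mod 420).


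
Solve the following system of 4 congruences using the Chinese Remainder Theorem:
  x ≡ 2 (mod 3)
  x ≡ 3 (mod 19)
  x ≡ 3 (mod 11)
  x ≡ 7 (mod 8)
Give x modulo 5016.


Product of moduli M = 3 · 19 · 11 · 8 = 5016.
Merge one congruence at a time:
  Start: x ≡ 2 (mod 3).
  Combine with x ≡ 3 (mod 19); new modulus lcm = 57.
    Write x = 2 + 3·t and substitute into x ≡ 3 (mod 19): 3·t ≡ 3 − 2 = 1 (mod 19).
    The inverse of 3 mod 19 is 13 (since 3·13 = 39 = 2·19 + 1), so t ≡ 13·1 = 13 ≡ 13 (mod 19).
    Then x = 2 + 3·13 = 41, valid modulo lcm(3, 19) = 57: x ≡ 41 (mod 57).
  Combine with x ≡ 3 (mod 11); new modulus lcm = 627.
    Write x = 41 + 57·t and substitute into x ≡ 3 (mod 11): 57·t ≡ 3 − 41 = -38 (mod 11).
    Reduce coefficients mod 11: 2·t ≡ 6 (mod 11).
    The inverse of 2 mod 11 is 6 (since 2·6 = 12 = 1·11 + 1), so t ≡ 6·6 = 36 ≡ 3 (mod 11).
    Then x = 41 + 57·3 = 212, valid modulo lcm(57, 11) = 627: x ≡ 212 (mod 627).
  Combine with x ≡ 7 (mod 8); new modulus lcm = 5016.
    Write x = 212 + 627·t and substitute into x ≡ 7 (mod 8): 627·t ≡ 7 − 212 = -205 (mod 8).
    Reduce coefficients mod 8: 3·t ≡ 3 (mod 8).
    The inverse of 3 mod 8 is 3 (since 3·3 = 9 = 1·8 + 1), so t ≡ 3·3 = 9 ≡ 1 (mod 8).
    Then x = 212 + 627·1 = 839, valid modulo lcm(627, 8) = 5016: x ≡ 839 (mod 5016).
Verify against each original: 839 mod 3 = 2, 839 mod 19 = 3, 839 mod 11 = 3, 839 mod 8 = 7.

x ≡ 839 (mod 5016).


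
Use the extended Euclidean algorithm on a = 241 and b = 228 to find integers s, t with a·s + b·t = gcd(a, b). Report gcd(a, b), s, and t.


Euclidean algorithm on (241, 228) — divide until remainder is 0:
  241 = 1 · 228 + 13
  228 = 17 · 13 + 7
  13 = 1 · 7 + 6
  7 = 1 · 6 + 1
  6 = 6 · 1 + 0
gcd(241, 228) = 1.
Track Bezout coefficients alongside the remainders: start with r₀ = 241 = a·1 + b·0 (s = 1, t = 0) and r₁ = 228 = a·0 + b·1 (s = 0, t = 1); each new remainder r_{k+1} = r_{k-1} − q_k·r_k inherits s_{k+1} = s_{k-1} − q_k·s_k, t_{k+1} = t_{k-1} − q_k·t_k, so r_k = a·s_k + b·t_k at every step:
  q = 1: r = 13, s = 1 − 1·0 = 1, t = 0 − 1·1 = -1  (check: 241·1 + 228·(-1) = 13)
  q = 17: r = 7, s = 0 − 17·1 = -17, t = 1 − 17·(-1) = 18  (check: 241·(-17) + 228·18 = 7)
  q = 1: r = 6, s = 1 − 1·(-17) = 18, t = -1 − 1·18 = -19  (check: 241·18 + 228·(-19) = 6)
  q = 1: r = 1, s = -17 − 1·18 = -35, t = 18 − 1·(-19) = 37  (check: 241·(-35) + 228·37 = 1)
The row with r = 1 (the gcd) gives the Bezout coefficients s = -35, t = 37.
Result: 241 · (-35) + 228 · (37) = 1.

gcd(241, 228) = 1; s = -35, t = 37 (check: 241·(-35) + 228·37 = 1).


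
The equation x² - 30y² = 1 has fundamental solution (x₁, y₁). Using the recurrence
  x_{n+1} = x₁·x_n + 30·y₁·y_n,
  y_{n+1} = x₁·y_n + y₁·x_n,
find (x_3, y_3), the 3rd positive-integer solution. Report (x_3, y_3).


Step 1: Find the fundamental solution (x₁, y₁) of x² - 30y² = 1.
  Expand √30 as a continued fraction. a₀ = ⌊√30⌋ = 5; iterate m_{k+1} = d_k·a_k − m_k, d_{k+1} = (30 − m_{k+1}²)/d_k, a_{k+1} = ⌊(a₀ + m_{k+1})/d_{k+1}⌋ (starting m₀ = 0, d₀ = 1), with convergents p_k = a_k·p_{k-1} + p_{k-2}, q_k = a_k·q_{k-1} + q_{k-2} (p₋₁ = 1, q₋₁ = 0):
  k = 0: a₀ = 5; p₀/q₀ = 5/1; p₀² − 30·q₀² = 25 − 30 = -5.
  k = 1: m = 5, d = 5, a = ⌊(5 + 5)/5⌋ = 2; p/q = (2·5 + 1)/(2·1 + 0) = 11/2; p² − 30·q² = 121 − 120 = 1.
  The first convergent with p² − 30·q² = 1 gives the fundamental solution (x₁, y₁) = (11, 2).
Step 2: Apply the recurrence (x_{n+1}, y_{n+1}) = (x₁x_n + 30y₁y_n, x₁y_n + y₁x_n) repeatedly.
  From (x_1, y_1) = (11, 2): x_2 = 11·11 + 30·2·2 = 241; y_2 = 11·2 + 2·11 = 44.
  From (x_2, y_2) = (241, 44): x_3 = 11·241 + 30·2·44 = 5291; y_3 = 11·44 + 2·241 = 966.
Step 3: Verify x_3² - 30·y_3² = 27994681 - 27994680 = 1 (should be 1). ✓

(x_1, y_1) = (11, 2); (x_3, y_3) = (5291, 966).


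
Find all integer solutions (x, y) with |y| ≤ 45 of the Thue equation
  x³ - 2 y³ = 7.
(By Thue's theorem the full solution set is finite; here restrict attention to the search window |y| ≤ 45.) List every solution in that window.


The equation is x³ - 2y³ = 7. For fixed y, x³ = 2·y³ + 7, so a solution requires the RHS to be a perfect cube.
Strategy: iterate y from -45 to 45, compute RHS = 2·y³ + 7, and check whether it is a (positive or negative) perfect cube.
Check small values of y:
  y = 0: RHS = 7 is not a perfect cube.
  y = 1: RHS = 9 is not a perfect cube.
  y = -1: RHS = 5 is not a perfect cube.
  y = 2: RHS = 23 is not a perfect cube.
  y = -2: RHS = -9 is not a perfect cube.
  y = 3: RHS = 61 is not a perfect cube.
  y = -3: RHS = -47 is not a perfect cube.
Continuing the search up to |y| = 45 finds no solutions either.
No (x, y) in the scanned range satisfies the equation.

No integer solutions with |y| ≤ 45.


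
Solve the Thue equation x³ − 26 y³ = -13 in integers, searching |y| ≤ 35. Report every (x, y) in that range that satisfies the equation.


The equation is x³ - 26y³ = -13. For fixed y, x³ = 26·y³ − 13, so a solution requires the RHS to be a perfect cube.
Strategy: iterate y from -35 to 35, compute RHS = 26·y³ − 13, and check whether it is a (positive or negative) perfect cube.
Check small values of y:
  y = 0: RHS = -13 is not a perfect cube.
  y = 1: RHS = 13 is not a perfect cube.
  y = -1: RHS = -39 is not a perfect cube.
  y = 2: RHS = 195 is not a perfect cube.
  y = -2: RHS = -221 is not a perfect cube.
  y = 3: RHS = 689 is not a perfect cube.
  y = -3: RHS = -715 is not a perfect cube.
Continuing the search up to |y| = 35 finds no solutions either.
No (x, y) in the scanned range satisfies the equation.

No integer solutions with |y| ≤ 35.


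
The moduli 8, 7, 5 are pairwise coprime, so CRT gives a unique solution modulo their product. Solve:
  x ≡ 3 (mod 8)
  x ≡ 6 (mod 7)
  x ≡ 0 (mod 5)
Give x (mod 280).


Moduli 8, 7, 5 are pairwise coprime; by CRT there is a unique solution modulo M = 8 · 7 · 5 = 280.
Solve pairwise, accumulating the modulus:
  Start with x ≡ 3 (mod 8).
  Combine with x ≡ 6 (mod 7): since gcd(8, 7) = 1, we get a unique residue mod 56.
    Write x = 3 + 8·t and substitute into x ≡ 6 (mod 7): 8·t ≡ 6 − 3 = 3 (mod 7).
    Reduce coefficients mod 7: 1·t ≡ 3 (mod 7).
    So t ≡ 3 (mod 7).
    Then x = 3 + 8·3 = 27, valid modulo lcm(8, 7) = 56: x ≡ 27 (mod 56).
  Combine with x ≡ 0 (mod 5): since gcd(56, 5) = 1, we get a unique residue mod 280.
    Write x = 27 + 56·t and substitute into x ≡ 0 (mod 5): 56·t ≡ 0 − 27 = -27 (mod 5).
    Reduce coefficients mod 5: 1·t ≡ 3 (mod 5).
    So t ≡ 3 (mod 5).
    Then x = 27 + 56·3 = 195, valid modulo lcm(56, 5) = 280: x ≡ 195 (mod 280).
Verify: 195 mod 8 = 3 ✓, 195 mod 7 = 6 ✓, 195 mod 5 = 0 ✓.

x ≡ 195 (mod 280).


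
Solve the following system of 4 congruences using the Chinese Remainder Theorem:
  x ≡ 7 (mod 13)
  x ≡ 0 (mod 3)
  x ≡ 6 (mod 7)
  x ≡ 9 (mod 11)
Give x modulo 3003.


Product of moduli M = 13 · 3 · 7 · 11 = 3003.
Merge one congruence at a time:
  Start: x ≡ 7 (mod 13).
  Combine with x ≡ 0 (mod 3); new modulus lcm = 39.
    Write x = 7 + 13·t and substitute into x ≡ 0 (mod 3): 13·t ≡ 0 − 7 = -7 (mod 3).
    Reduce coefficients mod 3: 1·t ≡ 2 (mod 3).
    So t ≡ 2 (mod 3).
    Then x = 7 + 13·2 = 33, valid modulo lcm(13, 3) = 39: x ≡ 33 (mod 39).
  Combine with x ≡ 6 (mod 7); new modulus lcm = 273.
    Write x = 33 + 39·t and substitute into x ≡ 6 (mod 7): 39·t ≡ 6 − 33 = -27 (mod 7).
    Reduce coefficients mod 7: 4·t ≡ 1 (mod 7).
    The inverse of 4 mod 7 is 2 (since 4·2 = 8 = 1·7 + 1), so t ≡ 2·1 = 2 ≡ 2 (mod 7).
    Then x = 33 + 39·2 = 111, valid modulo lcm(39, 7) = 273: x ≡ 111 (mod 273).
  Combine with x ≡ 9 (mod 11); new modulus lcm = 3003.
    Write x = 111 + 273·t and substitute into x ≡ 9 (mod 11): 273·t ≡ 9 − 111 = -102 (mod 11).
    Reduce coefficients mod 11: 9·t ≡ 8 (mod 11).
    The inverse of 9 mod 11 is 5 (since 9·5 = 45 = 4·11 + 1), so t ≡ 5·8 = 40 ≡ 7 (mod 11).
    Then x = 111 + 273·7 = 2022, valid modulo lcm(273, 11) = 3003: x ≡ 2022 (mod 3003).
Verify against each original: 2022 mod 13 = 7, 2022 mod 3 = 0, 2022 mod 7 = 6, 2022 mod 11 = 9.

x ≡ 2022 (mod 3003).


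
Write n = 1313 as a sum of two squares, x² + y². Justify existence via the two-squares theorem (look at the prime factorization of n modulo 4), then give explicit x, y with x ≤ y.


Step 1: Factor n = 1313 = 13 · 101.
Step 2: Check the mod-4 condition on each prime factor: 13 ≡ 1 (mod 4), exponent 1; 101 ≡ 1 (mod 4), exponent 1.
All primes ≡ 3 (mod 4) appear to even exponent (or don't appear), so by the two-squares theorem n IS expressible as a sum of two squares.
Step 3: Build a representation. Here n = 13 · 101 is a product of primes ≡ 1 (mod 4). Each prime p ≡ 1 (mod 4) is itself a sum of two squares; find a² by testing p − a² for a perfect square:
  13: 13 − 1² = 12, 13 − 2² = 9 = 3² ⇒ 13 = 2² + 3².
  101: 101 − 1² = 100 = 10² ⇒ 101 = 1² + 10².
  Combine using the Brahmagupta–Fibonacci identity (a² + b²)(c² + d²) = (ac − bd)² + (ad + bc)² = (ac + bd)² + (ad − bc)²:
  13 · 101 = 1313: from (2² + 3²)(1² + 10²), take (2·1 − 3·10, 2·10 + 3·1) = (2 − 30, 20 + 3) = (-28, 23); dropping signs (only squares matter) gives (28, 23); check 28² + 23² = 784 + 529 = 1313 ✓.
Step 4: Order so x ≤ y and verify: 23² + 28² = 529 + 784 = 1313 = n. ✓

n = 1313 = 23² + 28² (one valid representation with x ≤ y).


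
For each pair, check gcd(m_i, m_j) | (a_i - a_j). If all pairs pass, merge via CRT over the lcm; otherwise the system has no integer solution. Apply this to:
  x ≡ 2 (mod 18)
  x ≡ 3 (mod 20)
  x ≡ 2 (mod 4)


Moduli 18, 20, 4 are not pairwise coprime, so CRT works modulo lcm(m_i) when all pairwise compatibility conditions hold.
Pairwise compatibility: gcd(m_i, m_j) must divide a_i - a_j for every pair.
Merge one congruence at a time:
  Start: x ≡ 2 (mod 18).
  Combine with x ≡ 3 (mod 20): gcd(18, 20) = 2, and 3 - 2 = 1 is NOT divisible by 2.
    ⇒ system is inconsistent (no integer solution).

No solution (the system is inconsistent).


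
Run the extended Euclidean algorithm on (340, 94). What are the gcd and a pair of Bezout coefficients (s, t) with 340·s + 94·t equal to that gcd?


Euclidean algorithm on (340, 94) — divide until remainder is 0:
  340 = 3 · 94 + 58
  94 = 1 · 58 + 36
  58 = 1 · 36 + 22
  36 = 1 · 22 + 14
  22 = 1 · 14 + 8
  14 = 1 · 8 + 6
  8 = 1 · 6 + 2
  6 = 3 · 2 + 0
gcd(340, 94) = 2.
Track Bezout coefficients alongside the remainders: start with r₀ = 340 = a·1 + b·0 (s = 1, t = 0) and r₁ = 94 = a·0 + b·1 (s = 0, t = 1); each new remainder r_{k+1} = r_{k-1} − q_k·r_k inherits s_{k+1} = s_{k-1} − q_k·s_k, t_{k+1} = t_{k-1} − q_k·t_k, so r_k = a·s_k + b·t_k at every step:
  q = 3: r = 58, s = 1 − 3·0 = 1, t = 0 − 3·1 = -3  (check: 340·1 + 94·(-3) = 58)
  q = 1: r = 36, s = 0 − 1·1 = -1, t = 1 − 1·(-3) = 4  (check: 340·(-1) + 94·4 = 36)
  q = 1: r = 22, s = 1 − 1·(-1) = 2, t = -3 − 1·4 = -7  (check: 340·2 + 94·(-7) = 22)
  q = 1: r = 14, s = -1 − 1·2 = -3, t = 4 − 1·(-7) = 11  (check: 340·(-3) + 94·11 = 14)
  q = 1: r = 8, s = 2 − 1·(-3) = 5, t = -7 − 1·11 = -18  (check: 340·5 + 94·(-18) = 8)
  q = 1: r = 6, s = -3 − 1·5 = -8, t = 11 − 1·(-18) = 29  (check: 340·(-8) + 94·29 = 6)
  q = 1: r = 2, s = 5 − 1·(-8) = 13, t = -18 − 1·29 = -47  (check: 340·13 + 94·(-47) = 2)
The row with r = 2 (the gcd) gives the Bezout coefficients s = 13, t = -47.
Result: 340 · (13) + 94 · (-47) = 2.

gcd(340, 94) = 2; s = 13, t = -47 (check: 340·13 + 94·(-47) = 2).


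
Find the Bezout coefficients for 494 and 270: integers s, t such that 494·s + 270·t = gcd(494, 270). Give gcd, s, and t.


Euclidean algorithm on (494, 270) — divide until remainder is 0:
  494 = 1 · 270 + 224
  270 = 1 · 224 + 46
  224 = 4 · 46 + 40
  46 = 1 · 40 + 6
  40 = 6 · 6 + 4
  6 = 1 · 4 + 2
  4 = 2 · 2 + 0
gcd(494, 270) = 2.
Track Bezout coefficients alongside the remainders: start with r₀ = 494 = a·1 + b·0 (s = 1, t = 0) and r₁ = 270 = a·0 + b·1 (s = 0, t = 1); each new remainder r_{k+1} = r_{k-1} − q_k·r_k inherits s_{k+1} = s_{k-1} − q_k·s_k, t_{k+1} = t_{k-1} − q_k·t_k, so r_k = a·s_k + b·t_k at every step:
  q = 1: r = 224, s = 1 − 1·0 = 1, t = 0 − 1·1 = -1  (check: 494·1 + 270·(-1) = 224)
  q = 1: r = 46, s = 0 − 1·1 = -1, t = 1 − 1·(-1) = 2  (check: 494·(-1) + 270·2 = 46)
  q = 4: r = 40, s = 1 − 4·(-1) = 5, t = -1 − 4·2 = -9  (check: 494·5 + 270·(-9) = 40)
  q = 1: r = 6, s = -1 − 1·5 = -6, t = 2 − 1·(-9) = 11  (check: 494·(-6) + 270·11 = 6)
  q = 6: r = 4, s = 5 − 6·(-6) = 41, t = -9 − 6·11 = -75  (check: 494·41 + 270·(-75) = 4)
  q = 1: r = 2, s = -6 − 1·41 = -47, t = 11 − 1·(-75) = 86  (check: 494·(-47) + 270·86 = 2)
The row with r = 2 (the gcd) gives the Bezout coefficients s = -47, t = 86.
Result: 494 · (-47) + 270 · (86) = 2.

gcd(494, 270) = 2; s = -47, t = 86 (check: 494·(-47) + 270·86 = 2).


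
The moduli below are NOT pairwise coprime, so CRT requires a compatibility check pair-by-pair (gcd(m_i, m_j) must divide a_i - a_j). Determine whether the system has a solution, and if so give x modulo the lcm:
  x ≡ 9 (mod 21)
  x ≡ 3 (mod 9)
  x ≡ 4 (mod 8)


Moduli 21, 9, 8 are not pairwise coprime, so CRT works modulo lcm(m_i) when all pairwise compatibility conditions hold.
Pairwise compatibility: gcd(m_i, m_j) must divide a_i - a_j for every pair.
Merge one congruence at a time:
  Start: x ≡ 9 (mod 21).
  Combine with x ≡ 3 (mod 9): gcd(21, 9) = 3; 3 - 9 = -6, which IS divisible by 3, so compatible.
    Write x = 9 + 21·t and substitute into x ≡ 3 (mod 9): 21·t ≡ 3 − 9 = -6 (mod 9).
    Divide the congruence (and modulus) by g = 3: 7·t ≡ -2 (mod 3).
    Reduce coefficients mod 3: 1·t ≡ 1 (mod 3).
    So t ≡ 1 (mod 3).
    Then x = 9 + 21·1 = 30, valid modulo lcm(21, 9) = 63: x ≡ 30 (mod 63).
  Combine with x ≡ 4 (mod 8): gcd(63, 8) = 1; 4 - 30 = -26, which IS divisible by 1, so compatible.
    Write x = 30 + 63·t and substitute into x ≡ 4 (mod 8): 63·t ≡ 4 − 30 = -26 (mod 8).
    Reduce coefficients mod 8: 7·t ≡ 6 (mod 8).
    The inverse of 7 mod 8 is 7 (since 7·7 = 49 = 6·8 + 1), so t ≡ 7·6 = 42 ≡ 2 (mod 8).
    Then x = 30 + 63·2 = 156, valid modulo lcm(63, 8) = 504: x ≡ 156 (mod 504).
Verify: 156 mod 21 = 9, 156 mod 9 = 3, 156 mod 8 = 4.

x ≡ 156 (mod 504).


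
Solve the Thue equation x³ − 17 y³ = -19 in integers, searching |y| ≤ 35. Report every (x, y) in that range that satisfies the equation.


The equation is x³ - 17y³ = -19. For fixed y, x³ = 17·y³ − 19, so a solution requires the RHS to be a perfect cube.
Strategy: iterate y from -35 to 35, compute RHS = 17·y³ − 19, and check whether it is a (positive or negative) perfect cube.
Check small values of y:
  y = 0: RHS = -19 is not a perfect cube.
  y = 1: RHS = -2 is not a perfect cube.
  y = -1: RHS = -36 is not a perfect cube.
  y = 2: RHS = 117 is not a perfect cube.
  y = -2: RHS = -155 is not a perfect cube.
  y = 3: RHS = 440 is not a perfect cube.
  y = -3: RHS = -478 is not a perfect cube.
Continuing the search up to |y| = 35 finds no solutions either.
No (x, y) in the scanned range satisfies the equation.

No integer solutions with |y| ≤ 35.


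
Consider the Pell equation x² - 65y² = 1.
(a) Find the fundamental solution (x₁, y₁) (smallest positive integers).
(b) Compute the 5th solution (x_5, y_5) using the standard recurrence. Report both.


Step 1: Find the fundamental solution (x₁, y₁) of x² - 65y² = 1.
  Expand √65 as a continued fraction. a₀ = ⌊√65⌋ = 8; iterate m_{k+1} = d_k·a_k − m_k, d_{k+1} = (65 − m_{k+1}²)/d_k, a_{k+1} = ⌊(a₀ + m_{k+1})/d_{k+1}⌋ (starting m₀ = 0, d₀ = 1), with convergents p_k = a_k·p_{k-1} + p_{k-2}, q_k = a_k·q_{k-1} + q_{k-2} (p₋₁ = 1, q₋₁ = 0):
  k = 0: a₀ = 8; p₀/q₀ = 8/1; p₀² − 65·q₀² = 64 − 65 = -1.
  k = 1: m = 8, d = 1, a = ⌊(8 + 8)/1⌋ = 16; p/q = (16·8 + 1)/(16·1 + 0) = 129/16; p² − 65·q² = 16641 − 16640 = 1.
  The first convergent with p² − 65·q² = 1 gives the fundamental solution (x₁, y₁) = (129, 16).
Step 2: Apply the recurrence (x_{n+1}, y_{n+1}) = (x₁x_n + 65y₁y_n, x₁y_n + y₁x_n) repeatedly.
  From (x_1, y_1) = (129, 16): x_2 = 129·129 + 65·16·16 = 33281; y_2 = 129·16 + 16·129 = 4128.
  From (x_2, y_2) = (33281, 4128): x_3 = 129·33281 + 65·16·4128 = 8586369; y_3 = 129·4128 + 16·33281 = 1065008.
  From (x_3, y_3) = (8586369, 1065008): x_4 = 129·8586369 + 65·16·1065008 = 2215249921; y_4 = 129·1065008 + 16·8586369 = 274767936.
  From (x_4, y_4) = (2215249921, 274767936): x_5 = 129·2215249921 + 65·16·274767936 = 571525893249; y_5 = 129·274767936 + 16·2215249921 = 70889062480.
Step 3: Verify x_5² - 65·y_5² = 326641846654067343776001 - 326641846654067343776000 = 1 (should be 1). ✓

(x_1, y_1) = (129, 16); (x_5, y_5) = (571525893249, 70889062480).


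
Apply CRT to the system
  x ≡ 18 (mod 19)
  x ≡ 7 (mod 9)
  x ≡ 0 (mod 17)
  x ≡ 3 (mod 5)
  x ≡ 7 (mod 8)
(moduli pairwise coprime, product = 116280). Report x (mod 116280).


Product of moduli M = 19 · 9 · 17 · 5 · 8 = 116280.
Merge one congruence at a time:
  Start: x ≡ 18 (mod 19).
  Combine with x ≡ 7 (mod 9); new modulus lcm = 171.
    Write x = 18 + 19·t and substitute into x ≡ 7 (mod 9): 19·t ≡ 7 − 18 = -11 (mod 9).
    Reduce coefficients mod 9: 1·t ≡ 7 (mod 9).
    So t ≡ 7 (mod 9).
    Then x = 18 + 19·7 = 151, valid modulo lcm(19, 9) = 171: x ≡ 151 (mod 171).
  Combine with x ≡ 0 (mod 17); new modulus lcm = 2907.
    Write x = 151 + 171·t and substitute into x ≡ 0 (mod 17): 171·t ≡ 0 − 151 = -151 (mod 17).
    Reduce coefficients mod 17: 1·t ≡ 2 (mod 17).
    So t ≡ 2 (mod 17).
    Then x = 151 + 171·2 = 493, valid modulo lcm(171, 17) = 2907: x ≡ 493 (mod 2907).
  Combine with x ≡ 3 (mod 5); new modulus lcm = 14535.
    Write x = 493 + 2907·t and substitute into x ≡ 3 (mod 5): 2907·t ≡ 3 − 493 = -490 (mod 5).
    Reduce coefficients mod 5: 2·t ≡ 0 (mod 5).
    The inverse of 2 mod 5 is 3 (since 2·3 = 6 = 1·5 + 1), so t ≡ 3·0 = 0 ≡ 0 (mod 5).
    Then x = 493 + 2907·0 = 493, valid modulo lcm(2907, 5) = 14535: x ≡ 493 (mod 14535).
  Combine with x ≡ 7 (mod 8); new modulus lcm = 116280.
    Write x = 493 + 14535·t and substitute into x ≡ 7 (mod 8): 14535·t ≡ 7 − 493 = -486 (mod 8).
    Reduce coefficients mod 8: 7·t ≡ 2 (mod 8).
    The inverse of 7 mod 8 is 7 (since 7·7 = 49 = 6·8 + 1), so t ≡ 7·2 = 14 ≡ 6 (mod 8).
    Then x = 493 + 14535·6 = 87703, valid modulo lcm(14535, 8) = 116280: x ≡ 87703 (mod 116280).
Verify against each original: 87703 mod 19 = 18, 87703 mod 9 = 7, 87703 mod 17 = 0, 87703 mod 5 = 3, 87703 mod 8 = 7.

x ≡ 87703 (mod 116280).


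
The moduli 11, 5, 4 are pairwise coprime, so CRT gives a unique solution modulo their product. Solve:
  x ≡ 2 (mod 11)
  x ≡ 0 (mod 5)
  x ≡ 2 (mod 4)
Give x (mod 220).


Moduli 11, 5, 4 are pairwise coprime; by CRT there is a unique solution modulo M = 11 · 5 · 4 = 220.
Solve pairwise, accumulating the modulus:
  Start with x ≡ 2 (mod 11).
  Combine with x ≡ 0 (mod 5): since gcd(11, 5) = 1, we get a unique residue mod 55.
    Write x = 2 + 11·t and substitute into x ≡ 0 (mod 5): 11·t ≡ 0 − 2 = -2 (mod 5).
    Reduce coefficients mod 5: 1·t ≡ 3 (mod 5).
    So t ≡ 3 (mod 5).
    Then x = 2 + 11·3 = 35, valid modulo lcm(11, 5) = 55: x ≡ 35 (mod 55).
  Combine with x ≡ 2 (mod 4): since gcd(55, 4) = 1, we get a unique residue mod 220.
    Write x = 35 + 55·t and substitute into x ≡ 2 (mod 4): 55·t ≡ 2 − 35 = -33 (mod 4).
    Reduce coefficients mod 4: 3·t ≡ 3 (mod 4).
    The inverse of 3 mod 4 is 3 (since 3·3 = 9 = 2·4 + 1), so t ≡ 3·3 = 9 ≡ 1 (mod 4).
    Then x = 35 + 55·1 = 90, valid modulo lcm(55, 4) = 220: x ≡ 90 (mod 220).
Verify: 90 mod 11 = 2 ✓, 90 mod 5 = 0 ✓, 90 mod 4 = 2 ✓.

x ≡ 90 (mod 220).


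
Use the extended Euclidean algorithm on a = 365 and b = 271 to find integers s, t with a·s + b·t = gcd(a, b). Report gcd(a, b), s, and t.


Euclidean algorithm on (365, 271) — divide until remainder is 0:
  365 = 1 · 271 + 94
  271 = 2 · 94 + 83
  94 = 1 · 83 + 11
  83 = 7 · 11 + 6
  11 = 1 · 6 + 5
  6 = 1 · 5 + 1
  5 = 5 · 1 + 0
gcd(365, 271) = 1.
Track Bezout coefficients alongside the remainders: start with r₀ = 365 = a·1 + b·0 (s = 1, t = 0) and r₁ = 271 = a·0 + b·1 (s = 0, t = 1); each new remainder r_{k+1} = r_{k-1} − q_k·r_k inherits s_{k+1} = s_{k-1} − q_k·s_k, t_{k+1} = t_{k-1} − q_k·t_k, so r_k = a·s_k + b·t_k at every step:
  q = 1: r = 94, s = 1 − 1·0 = 1, t = 0 − 1·1 = -1  (check: 365·1 + 271·(-1) = 94)
  q = 2: r = 83, s = 0 − 2·1 = -2, t = 1 − 2·(-1) = 3  (check: 365·(-2) + 271·3 = 83)
  q = 1: r = 11, s = 1 − 1·(-2) = 3, t = -1 − 1·3 = -4  (check: 365·3 + 271·(-4) = 11)
  q = 7: r = 6, s = -2 − 7·3 = -23, t = 3 − 7·(-4) = 31  (check: 365·(-23) + 271·31 = 6)
  q = 1: r = 5, s = 3 − 1·(-23) = 26, t = -4 − 1·31 = -35  (check: 365·26 + 271·(-35) = 5)
  q = 1: r = 1, s = -23 − 1·26 = -49, t = 31 − 1·(-35) = 66  (check: 365·(-49) + 271·66 = 1)
The row with r = 1 (the gcd) gives the Bezout coefficients s = -49, t = 66.
Result: 365 · (-49) + 271 · (66) = 1.

gcd(365, 271) = 1; s = -49, t = 66 (check: 365·(-49) + 271·66 = 1).


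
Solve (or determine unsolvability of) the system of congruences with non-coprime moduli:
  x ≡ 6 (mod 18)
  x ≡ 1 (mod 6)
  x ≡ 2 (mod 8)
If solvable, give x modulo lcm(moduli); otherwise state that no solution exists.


Moduli 18, 6, 8 are not pairwise coprime, so CRT works modulo lcm(m_i) when all pairwise compatibility conditions hold.
Pairwise compatibility: gcd(m_i, m_j) must divide a_i - a_j for every pair.
Merge one congruence at a time:
  Start: x ≡ 6 (mod 18).
  Combine with x ≡ 1 (mod 6): gcd(18, 6) = 6, and 1 - 6 = -5 is NOT divisible by 6.
    ⇒ system is inconsistent (no integer solution).

No solution (the system is inconsistent).


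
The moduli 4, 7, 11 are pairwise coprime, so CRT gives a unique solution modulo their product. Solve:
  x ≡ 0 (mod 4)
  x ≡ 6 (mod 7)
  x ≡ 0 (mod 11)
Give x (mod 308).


Moduli 4, 7, 11 are pairwise coprime; by CRT there is a unique solution modulo M = 4 · 7 · 11 = 308.
Solve pairwise, accumulating the modulus:
  Start with x ≡ 0 (mod 4).
  Combine with x ≡ 6 (mod 7): since gcd(4, 7) = 1, we get a unique residue mod 28.
    Write x = 0 + 4·t and substitute into x ≡ 6 (mod 7): 4·t ≡ 6 − 0 = 6 (mod 7).
    The inverse of 4 mod 7 is 2 (since 4·2 = 8 = 1·7 + 1), so t ≡ 2·6 = 12 ≡ 5 (mod 7).
    Then x = 0 + 4·5 = 20, valid modulo lcm(4, 7) = 28: x ≡ 20 (mod 28).
  Combine with x ≡ 0 (mod 11): since gcd(28, 11) = 1, we get a unique residue mod 308.
    Write x = 20 + 28·t and substitute into x ≡ 0 (mod 11): 28·t ≡ 0 − 20 = -20 (mod 11).
    Reduce coefficients mod 11: 6·t ≡ 2 (mod 11).
    The inverse of 6 mod 11 is 2 (since 6·2 = 12 = 1·11 + 1), so t ≡ 2·2 = 4 ≡ 4 (mod 11).
    Then x = 20 + 28·4 = 132, valid modulo lcm(28, 11) = 308: x ≡ 132 (mod 308).
Verify: 132 mod 4 = 0 ✓, 132 mod 7 = 6 ✓, 132 mod 11 = 0 ✓.

x ≡ 132 (mod 308).


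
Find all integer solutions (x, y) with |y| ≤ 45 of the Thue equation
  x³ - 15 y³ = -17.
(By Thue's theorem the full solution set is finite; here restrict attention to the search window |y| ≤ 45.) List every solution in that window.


The equation is x³ - 15y³ = -17. For fixed y, x³ = 15·y³ − 17, so a solution requires the RHS to be a perfect cube.
Strategy: iterate y from -45 to 45, compute RHS = 15·y³ − 17, and check whether it is a (positive or negative) perfect cube.
Check small values of y:
  y = 0: RHS = -17 is not a perfect cube.
  y = 1: RHS = -2 is not a perfect cube.
  y = -1: RHS = -32 is not a perfect cube.
  y = 2: RHS = 103 is not a perfect cube.
  y = -2: RHS = -137 is not a perfect cube.
  y = 3: RHS = 388 is not a perfect cube.
  y = -3: RHS = -422 is not a perfect cube.
Continuing the search up to |y| = 45 finds no solutions either.
No (x, y) in the scanned range satisfies the equation.

No integer solutions with |y| ≤ 45.


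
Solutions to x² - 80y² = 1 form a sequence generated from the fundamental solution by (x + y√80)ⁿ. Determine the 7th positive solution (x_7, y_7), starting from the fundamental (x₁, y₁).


Step 1: Find the fundamental solution (x₁, y₁) of x² - 80y² = 1.
  Expand √80 as a continued fraction. a₀ = ⌊√80⌋ = 8; iterate m_{k+1} = d_k·a_k − m_k, d_{k+1} = (80 − m_{k+1}²)/d_k, a_{k+1} = ⌊(a₀ + m_{k+1})/d_{k+1}⌋ (starting m₀ = 0, d₀ = 1), with convergents p_k = a_k·p_{k-1} + p_{k-2}, q_k = a_k·q_{k-1} + q_{k-2} (p₋₁ = 1, q₋₁ = 0):
  k = 0: a₀ = 8; p₀/q₀ = 8/1; p₀² − 80·q₀² = 64 − 80 = -16.
  k = 1: m = 8, d = 16, a = ⌊(8 + 8)/16⌋ = 1; p/q = (1·8 + 1)/(1·1 + 0) = 9/1; p² − 80·q² = 81 − 80 = 1.
  The first convergent with p² − 80·q² = 1 gives the fundamental solution (x₁, y₁) = (9, 1).
Step 2: Apply the recurrence (x_{n+1}, y_{n+1}) = (x₁x_n + 80y₁y_n, x₁y_n + y₁x_n) repeatedly.
  From (x_1, y_1) = (9, 1): x_2 = 9·9 + 80·1·1 = 161; y_2 = 9·1 + 1·9 = 18.
  From (x_2, y_2) = (161, 18): x_3 = 9·161 + 80·1·18 = 2889; y_3 = 9·18 + 1·161 = 323.
  From (x_3, y_3) = (2889, 323): x_4 = 9·2889 + 80·1·323 = 51841; y_4 = 9·323 + 1·2889 = 5796.
  From (x_4, y_4) = (51841, 5796): x_5 = 9·51841 + 80·1·5796 = 930249; y_5 = 9·5796 + 1·51841 = 104005.
  From (x_5, y_5) = (930249, 104005): x_6 = 9·930249 + 80·1·104005 = 16692641; y_6 = 9·104005 + 1·930249 = 1866294.
  From (x_6, y_6) = (16692641, 1866294): x_7 = 9·16692641 + 80·1·1866294 = 299537289; y_7 = 9·1866294 + 1·16692641 = 33489287.
Step 3: Verify x_7² - 80·y_7² = 89722587501469521 - 89722587501469520 = 1 (should be 1). ✓

(x_1, y_1) = (9, 1); (x_7, y_7) = (299537289, 33489287).


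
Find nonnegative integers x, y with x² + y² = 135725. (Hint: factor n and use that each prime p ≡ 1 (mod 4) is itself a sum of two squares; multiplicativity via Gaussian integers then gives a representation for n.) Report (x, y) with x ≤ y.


Step 1: Factor n = 135725 = 5^2 · 61 · 89.
Step 2: Check the mod-4 condition on each prime factor: 5 ≡ 1 (mod 4), exponent 2; 61 ≡ 1 (mod 4), exponent 1; 89 ≡ 1 (mod 4), exponent 1.
All primes ≡ 3 (mod 4) appear to even exponent (or don't appear), so by the two-squares theorem n IS expressible as a sum of two squares.
Step 3: Build a representation. Group n = k² · m with k = 5 and m = 61 · 89 = 5429 (a product of primes ≡ 1 (mod 4)); a representation of m scales to one of n via (k·x)² + (k·y)² = k²(x² + y²). Each prime p ≡ 1 (mod 4) is itself a sum of two squares; find a² by testing p − a² for a perfect square:
  61: 61 − 1² = 60, 61 − 2² = 57, 61 − 3² = 52, 61 − 4² = 45, 61 − 5² = 36 = 6² ⇒ 61 = 5² + 6².
  89: 89 − 1² = 88, 89 − 2² = 85, 89 − 3² = 80, 89 − 4² = 73, 89 − 5² = 64 = 8² ⇒ 89 = 5² + 8².
  Combine using the Brahmagupta–Fibonacci identity (a² + b²)(c² + d²) = (ac − bd)² + (ad + bc)² = (ac + bd)² + (ad − bc)²:
  61 · 89 = 5429: from (5² + 6²)(5² + 8²), take (5·5 − 6·8, 5·8 + 6·5) = (25 − 48, 40 + 30) = (-23, 70); dropping signs (only squares matter) gives (23, 70); check 23² + 70² = 529 + 4900 = 5429 ✓.
  Scale by k = 5: (5·23, 5·70) = (115, 350).
Step 4: Order so x ≤ y and verify: 115² + 350² = 13225 + 122500 = 135725 = n. ✓

n = 135725 = 115² + 350² (one valid representation with x ≤ y).


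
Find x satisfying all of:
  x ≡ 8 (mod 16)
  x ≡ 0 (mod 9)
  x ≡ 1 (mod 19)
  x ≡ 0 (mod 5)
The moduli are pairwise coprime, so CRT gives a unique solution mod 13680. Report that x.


Product of moduli M = 16 · 9 · 19 · 5 = 13680.
Merge one congruence at a time:
  Start: x ≡ 8 (mod 16).
  Combine with x ≡ 0 (mod 9); new modulus lcm = 144.
    Write x = 8 + 16·t and substitute into x ≡ 0 (mod 9): 16·t ≡ 0 − 8 = -8 (mod 9).
    Reduce coefficients mod 9: 7·t ≡ 1 (mod 9).
    The inverse of 7 mod 9 is 4 (since 7·4 = 28 = 3·9 + 1), so t ≡ 4·1 = 4 ≡ 4 (mod 9).
    Then x = 8 + 16·4 = 72, valid modulo lcm(16, 9) = 144: x ≡ 72 (mod 144).
  Combine with x ≡ 1 (mod 19); new modulus lcm = 2736.
    Write x = 72 + 144·t and substitute into x ≡ 1 (mod 19): 144·t ≡ 1 − 72 = -71 (mod 19).
    Reduce coefficients mod 19: 11·t ≡ 5 (mod 19).
    The inverse of 11 mod 19 is 7 (since 11·7 = 77 = 4·19 + 1), so t ≡ 7·5 = 35 ≡ 16 (mod 19).
    Then x = 72 + 144·16 = 2376, valid modulo lcm(144, 19) = 2736: x ≡ 2376 (mod 2736).
  Combine with x ≡ 0 (mod 5); new modulus lcm = 13680.
    Write x = 2376 + 2736·t and substitute into x ≡ 0 (mod 5): 2736·t ≡ 0 − 2376 = -2376 (mod 5).
    Reduce coefficients mod 5: 1·t ≡ 4 (mod 5).
    So t ≡ 4 (mod 5).
    Then x = 2376 + 2736·4 = 13320, valid modulo lcm(2736, 5) = 13680: x ≡ 13320 (mod 13680).
Verify against each original: 13320 mod 16 = 8, 13320 mod 9 = 0, 13320 mod 19 = 1, 13320 mod 5 = 0.

x ≡ 13320 (mod 13680).


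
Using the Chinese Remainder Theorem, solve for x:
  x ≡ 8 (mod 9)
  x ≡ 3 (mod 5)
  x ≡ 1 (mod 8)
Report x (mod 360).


Moduli 9, 5, 8 are pairwise coprime; by CRT there is a unique solution modulo M = 9 · 5 · 8 = 360.
Solve pairwise, accumulating the modulus:
  Start with x ≡ 8 (mod 9).
  Combine with x ≡ 3 (mod 5): since gcd(9, 5) = 1, we get a unique residue mod 45.
    Write x = 8 + 9·t and substitute into x ≡ 3 (mod 5): 9·t ≡ 3 − 8 = -5 (mod 5).
    Reduce coefficients mod 5: 4·t ≡ 0 (mod 5).
    The inverse of 4 mod 5 is 4 (since 4·4 = 16 = 3·5 + 1), so t ≡ 4·0 = 0 ≡ 0 (mod 5).
    Then x = 8 + 9·0 = 8, valid modulo lcm(9, 5) = 45: x ≡ 8 (mod 45).
  Combine with x ≡ 1 (mod 8): since gcd(45, 8) = 1, we get a unique residue mod 360.
    Write x = 8 + 45·t and substitute into x ≡ 1 (mod 8): 45·t ≡ 1 − 8 = -7 (mod 8).
    Reduce coefficients mod 8: 5·t ≡ 1 (mod 8).
    The inverse of 5 mod 8 is 5 (since 5·5 = 25 = 3·8 + 1), so t ≡ 5·1 = 5 ≡ 5 (mod 8).
    Then x = 8 + 45·5 = 233, valid modulo lcm(45, 8) = 360: x ≡ 233 (mod 360).
Verify: 233 mod 9 = 8 ✓, 233 mod 5 = 3 ✓, 233 mod 8 = 1 ✓.

x ≡ 233 (mod 360).


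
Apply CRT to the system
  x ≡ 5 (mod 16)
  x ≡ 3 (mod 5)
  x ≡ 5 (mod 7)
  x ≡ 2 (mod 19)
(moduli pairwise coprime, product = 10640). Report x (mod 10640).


Product of moduli M = 16 · 5 · 7 · 19 = 10640.
Merge one congruence at a time:
  Start: x ≡ 5 (mod 16).
  Combine with x ≡ 3 (mod 5); new modulus lcm = 80.
    Write x = 5 + 16·t and substitute into x ≡ 3 (mod 5): 16·t ≡ 3 − 5 = -2 (mod 5).
    Reduce coefficients mod 5: 1·t ≡ 3 (mod 5).
    So t ≡ 3 (mod 5).
    Then x = 5 + 16·3 = 53, valid modulo lcm(16, 5) = 80: x ≡ 53 (mod 80).
  Combine with x ≡ 5 (mod 7); new modulus lcm = 560.
    Write x = 53 + 80·t and substitute into x ≡ 5 (mod 7): 80·t ≡ 5 − 53 = -48 (mod 7).
    Reduce coefficients mod 7: 3·t ≡ 1 (mod 7).
    The inverse of 3 mod 7 is 5 (since 3·5 = 15 = 2·7 + 1), so t ≡ 5·1 = 5 ≡ 5 (mod 7).
    Then x = 53 + 80·5 = 453, valid modulo lcm(80, 7) = 560: x ≡ 453 (mod 560).
  Combine with x ≡ 2 (mod 19); new modulus lcm = 10640.
    Write x = 453 + 560·t and substitute into x ≡ 2 (mod 19): 560·t ≡ 2 − 453 = -451 (mod 19).
    Reduce coefficients mod 19: 9·t ≡ 5 (mod 19).
    The inverse of 9 mod 19 is 17 (since 9·17 = 153 = 8·19 + 1), so t ≡ 17·5 = 85 ≡ 9 (mod 19).
    Then x = 453 + 560·9 = 5493, valid modulo lcm(560, 19) = 10640: x ≡ 5493 (mod 10640).
Verify against each original: 5493 mod 16 = 5, 5493 mod 5 = 3, 5493 mod 7 = 5, 5493 mod 19 = 2.

x ≡ 5493 (mod 10640).


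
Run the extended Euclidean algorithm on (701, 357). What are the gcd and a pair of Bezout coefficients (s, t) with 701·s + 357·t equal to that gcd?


Euclidean algorithm on (701, 357) — divide until remainder is 0:
  701 = 1 · 357 + 344
  357 = 1 · 344 + 13
  344 = 26 · 13 + 6
  13 = 2 · 6 + 1
  6 = 6 · 1 + 0
gcd(701, 357) = 1.
Track Bezout coefficients alongside the remainders: start with r₀ = 701 = a·1 + b·0 (s = 1, t = 0) and r₁ = 357 = a·0 + b·1 (s = 0, t = 1); each new remainder r_{k+1} = r_{k-1} − q_k·r_k inherits s_{k+1} = s_{k-1} − q_k·s_k, t_{k+1} = t_{k-1} − q_k·t_k, so r_k = a·s_k + b·t_k at every step:
  q = 1: r = 344, s = 1 − 1·0 = 1, t = 0 − 1·1 = -1  (check: 701·1 + 357·(-1) = 344)
  q = 1: r = 13, s = 0 − 1·1 = -1, t = 1 − 1·(-1) = 2  (check: 701·(-1) + 357·2 = 13)
  q = 26: r = 6, s = 1 − 26·(-1) = 27, t = -1 − 26·2 = -53  (check: 701·27 + 357·(-53) = 6)
  q = 2: r = 1, s = -1 − 2·27 = -55, t = 2 − 2·(-53) = 108  (check: 701·(-55) + 357·108 = 1)
The row with r = 1 (the gcd) gives the Bezout coefficients s = -55, t = 108.
Result: 701 · (-55) + 357 · (108) = 1.

gcd(701, 357) = 1; s = -55, t = 108 (check: 701·(-55) + 357·108 = 1).


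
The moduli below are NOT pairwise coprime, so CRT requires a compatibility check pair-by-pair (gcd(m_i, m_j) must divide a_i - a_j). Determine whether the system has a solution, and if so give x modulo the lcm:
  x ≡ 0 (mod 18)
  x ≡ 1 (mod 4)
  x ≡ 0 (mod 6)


Moduli 18, 4, 6 are not pairwise coprime, so CRT works modulo lcm(m_i) when all pairwise compatibility conditions hold.
Pairwise compatibility: gcd(m_i, m_j) must divide a_i - a_j for every pair.
Merge one congruence at a time:
  Start: x ≡ 0 (mod 18).
  Combine with x ≡ 1 (mod 4): gcd(18, 4) = 2, and 1 - 0 = 1 is NOT divisible by 2.
    ⇒ system is inconsistent (no integer solution).

No solution (the system is inconsistent).


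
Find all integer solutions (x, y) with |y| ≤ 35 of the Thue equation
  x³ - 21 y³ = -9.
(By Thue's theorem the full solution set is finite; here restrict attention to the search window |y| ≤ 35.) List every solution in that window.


The equation is x³ - 21y³ = -9. For fixed y, x³ = 21·y³ − 9, so a solution requires the RHS to be a perfect cube.
Strategy: iterate y from -35 to 35, compute RHS = 21·y³ − 9, and check whether it is a (positive or negative) perfect cube.
Check small values of y:
  y = 0: RHS = -9 is not a perfect cube.
  y = 1: RHS = 12 is not a perfect cube.
  y = -1: RHS = -30 is not a perfect cube.
  y = 2: RHS = 159 is not a perfect cube.
  y = -2: RHS = -177 is not a perfect cube.
  y = 3: RHS = 558 is not a perfect cube.
  y = -3: RHS = -576 is not a perfect cube.
Continuing the search up to |y| = 35 finds no solutions either.
No (x, y) in the scanned range satisfies the equation.

No integer solutions with |y| ≤ 35.


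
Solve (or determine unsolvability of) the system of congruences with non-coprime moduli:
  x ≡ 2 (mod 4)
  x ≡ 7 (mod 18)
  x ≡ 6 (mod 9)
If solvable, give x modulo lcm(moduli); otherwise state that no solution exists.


Moduli 4, 18, 9 are not pairwise coprime, so CRT works modulo lcm(m_i) when all pairwise compatibility conditions hold.
Pairwise compatibility: gcd(m_i, m_j) must divide a_i - a_j for every pair.
Merge one congruence at a time:
  Start: x ≡ 2 (mod 4).
  Combine with x ≡ 7 (mod 18): gcd(4, 18) = 2, and 7 - 2 = 5 is NOT divisible by 2.
    ⇒ system is inconsistent (no integer solution).

No solution (the system is inconsistent).
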